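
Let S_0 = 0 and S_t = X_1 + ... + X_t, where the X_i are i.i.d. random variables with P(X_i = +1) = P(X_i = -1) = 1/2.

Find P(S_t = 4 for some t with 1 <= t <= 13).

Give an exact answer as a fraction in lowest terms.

Count via complement. Let g(t,s) = #length-t paths at position s with S_1..S_t all ≠ 4.
g(t,s) = g(t-1,s-1) + g(t-1,s+1) for s ≠ 4; g(t,4) = 0.
t=0: g(0,0)=1
t=1: g(1,-1)=1 g(1,1)=1
t=2: g(2,-2)=1 g(2,0)=2 g(2,2)=1
t=3: g(3,-3)=1 g(3,-1)=3 g(3,1)=3 g(3,3)=1
t=4: g(4,-4)=1 g(4,-2)=4 g(4,0)=6 g(4,2)=4
t=5: g(5,-5)=1 g(5,-3)=5 g(5,-1)=10 g(5,1)=10 g(5,3)=4
t=6: g(6,-6)=1 g(6,-4)=6 g(6,-2)=15 g(6,0)=20 g(6,2)=14
t=7: g(7,-7)=1 g(7,-5)=7 g(7,-3)=21 g(7,-1)=35 g(7,1)=34 g(7,3)=14
t=8: g(8,-8)=1 g(8,-6)=8 g(8,-4)=28 g(8,-2)=56 g(8,0)=69 g(8,2)=48
t=9: g(9,-9)=1 g(9,-7)=9 g(9,-5)=36 g(9,-3)=84 g(9,-1)=125 g(9,1)=117 g(9,3)=48
t=10: g(10,-10)=1 g(10,-8)=10 g(10,-6)=45 g(10,-4)=120 g(10,-2)=209 g(10,0)=242 g(10,2)=165
t=11: g(11,-11)=1 g(11,-9)=11 g(11,-7)=55 g(11,-5)=165 g(11,-3)=329 g(11,-1)=451 g(11,1)=407 g(11,3)=165
t=12: g(12,-12)=1 g(12,-10)=12 g(12,-8)=66 g(12,-6)=220 g(12,-4)=494 g(12,-2)=780 g(12,0)=858 g(12,2)=572
t=13: g(13,-13)=1 g(13,-11)=13 g(13,-9)=78 g(13,-7)=286 g(13,-5)=714 g(13,-3)=1274 g(13,-1)=1638 g(13,1)=1430 g(13,3)=572
Paths never hitting 4: Σ_s g(13,s) = 6006
Paths hitting 4: 2^13 - 6006 = 2186
P = 2186/8192 = 1093/4096

Answer: 1093/4096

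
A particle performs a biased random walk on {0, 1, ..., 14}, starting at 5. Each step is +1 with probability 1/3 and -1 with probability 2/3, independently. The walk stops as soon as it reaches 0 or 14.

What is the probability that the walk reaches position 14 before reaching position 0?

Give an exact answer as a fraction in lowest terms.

Biased walk: p = 1/3, q = 2/3, r = q/p = 2
Gambler's ruin: P(hit 14 before 0 | start at 5) = (1 - r^a)/(1 - r^N)
r^5 = 32; r^14 = 16384
P = (1 - 32) / (1 - 16384) = -31 / -16383 = 31/16383

Answer: 31/16383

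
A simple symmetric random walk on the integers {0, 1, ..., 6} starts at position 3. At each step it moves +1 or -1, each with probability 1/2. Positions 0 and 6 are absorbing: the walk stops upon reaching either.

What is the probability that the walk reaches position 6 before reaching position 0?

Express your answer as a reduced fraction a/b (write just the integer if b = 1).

Symmetric walk (p = 1/2): the harmonic-function argument gives P(hit 6 before 0 | start at 3) = a/N.
P = 3/6 = 1/2

Answer: 1/2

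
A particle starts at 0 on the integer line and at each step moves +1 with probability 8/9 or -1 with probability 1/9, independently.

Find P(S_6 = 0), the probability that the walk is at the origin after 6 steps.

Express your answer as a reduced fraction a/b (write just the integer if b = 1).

Answer: 10240/531441

Derivation:
To be at 0 after 6 steps: need exactly 3 steps of +1 and 3 of -1.
Number of such sequences: C(6,3) = 20
Each has probability (8/9)^3 · (1/9)^3 = 512/531441
P = 20 · 512/531441 = 10240/531441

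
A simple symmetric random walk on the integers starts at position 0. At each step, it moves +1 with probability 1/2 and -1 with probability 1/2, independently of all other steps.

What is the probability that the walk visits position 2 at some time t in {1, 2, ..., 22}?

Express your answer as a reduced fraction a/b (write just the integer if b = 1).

Count via complement. Let g(t,s) = #length-t paths at position s with S_1..S_t all ≠ 2.
g(t,s) = g(t-1,s-1) + g(t-1,s+1) for s ≠ 2; g(t,2) = 0.
t=0: g(0,0)=1
t=1: g(1,-1)=1 g(1,1)=1
t=2: g(2,-2)=1 g(2,0)=2
t=3: g(3,-3)=1 g(3,-1)=3 g(3,1)=2
t=4: g(4,-4)=1 g(4,-2)=4 g(4,0)=5
t=5: g(5,-5)=1 g(5,-3)=5 g(5,-1)=9 g(5,1)=5
t=6: g(6,-6)=1 g(6,-4)=6 g(6,-2)=14 g(6,0)=14
t=7: g(7,-7)=1 g(7,-5)=7 g(7,-3)=20 g(7,-1)=28 g(7,1)=14
t=8: g(8,-8)=1 g(8,-6)=8 g(8,-4)=27 g(8,-2)=48 g(8,0)=42
t=9: g(9,-9)=1 g(9,-7)=9 g(9,-5)=35 g(9,-3)=75 g(9,-1)=90 g(9,1)=42
t=10: g(10,-10)=1 g(10,-8)=10 g(10,-6)=44 g(10,-4)=110 g(10,-2)=165 g(10,0)=132
t=11: g(11,-11)=1 g(11,-9)=11 g(11,-7)=54 g(11,-5)=154 g(11,-3)=275 g(11,-1)=297 g(11,1)=132
t=12: g(12,-12)=1 g(12,-10)=12 g(12,-8)=65 g(12,-6)=208 g(12,-4)=429 g(12,-2)=572 g(12,0)=429
t=13: g(13,-13)=1 g(13,-11)=13 g(13,-9)=77 g(13,-7)=273 g(13,-5)=637 g(13,-3)=1001 g(13,-1)=1001 g(13,1)=429
t=14: g(14,-14)=1 g(14,-12)=14 g(14,-10)=90 g(14,-8)=350 g(14,-6)=910 g(14,-4)=1638 g(14,-2)=2002 g(14,0)=1430
t=15: g(15,-15)=1 g(15,-13)=15 g(15,-11)=104 g(15,-9)=440 g(15,-7)=1260 g(15,-5)=2548 g(15,-3)=3640 g(15,-1)=3432 g(15,1)=1430
t=16: g(16,-16)=1 g(16,-14)=16 g(16,-12)=119 g(16,-10)=544 g(16,-8)=1700 g(16,-6)=3808 g(16,-4)=6188 g(16,-2)=7072 g(16,0)=4862
t=17: g(17,-17)=1 g(17,-15)=17 g(17,-13)=135 g(17,-11)=663 g(17,-9)=2244 g(17,-7)=5508 g(17,-5)=9996 g(17,-3)=13260 g(17,-1)=11934 g(17,1)=4862
t=18: g(18,-18)=1 g(18,-16)=18 g(18,-14)=152 g(18,-12)=798 g(18,-10)=2907 g(18,-8)=7752 g(18,-6)=15504 g(18,-4)=23256 g(18,-2)=25194 g(18,0)=16796
t=19: g(19,-19)=1 g(19,-17)=19 g(19,-15)=170 g(19,-13)=950 g(19,-11)=3705 g(19,-9)=10659 g(19,-7)=23256 g(19,-5)=38760 g(19,-3)=48450 g(19,-1)=41990 g(19,1)=16796
t=20: g(20,-20)=1 g(20,-18)=20 g(20,-16)=189 g(20,-14)=1120 g(20,-12)=4655 g(20,-10)=14364 g(20,-8)=33915 g(20,-6)=62016 g(20,-4)=87210 g(20,-2)=90440 g(20,0)=58786
t=21: g(21,-21)=1 g(21,-19)=21 g(21,-17)=209 g(21,-15)=1309 g(21,-13)=5775 g(21,-11)=19019 g(21,-9)=48279 g(21,-7)=95931 g(21,-5)=149226 g(21,-3)=177650 g(21,-1)=149226 g(21,1)=58786
t=22: g(22,-22)=1 g(22,-20)=22 g(22,-18)=230 g(22,-16)=1518 g(22,-14)=7084 g(22,-12)=24794 g(22,-10)=67298 g(22,-8)=144210 g(22,-6)=245157 g(22,-4)=326876 g(22,-2)=326876 g(22,0)=208012
Paths never hitting 2: Σ_s g(22,s) = 1352078
Paths hitting 2: 2^22 - 1352078 = 2842226
P = 2842226/4194304 = 1421113/2097152

Answer: 1421113/2097152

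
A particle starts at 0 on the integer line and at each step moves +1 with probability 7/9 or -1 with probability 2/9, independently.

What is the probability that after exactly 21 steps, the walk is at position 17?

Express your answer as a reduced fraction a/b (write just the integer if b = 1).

To reach position 17 after 21 steps: need 19 steps of +1 and 2 steps of -1.
Number of such sequences: C(21,19) = 210
Each has probability (7/9)^19 · (2/9)^2 = 45595580741492572/109418989131512359209
P = 210 · 45595580741492572/109418989131512359209 = 3191690651904480040/36472996377170786403

Answer: 3191690651904480040/36472996377170786403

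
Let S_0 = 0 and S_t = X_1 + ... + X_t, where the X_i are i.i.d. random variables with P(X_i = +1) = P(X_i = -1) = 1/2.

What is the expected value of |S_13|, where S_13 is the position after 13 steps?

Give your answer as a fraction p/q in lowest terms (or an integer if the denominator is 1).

Answer: 3003/1024

Derivation:
S_13 takes values m ≡ 1 (mod 2) with |m| ≤ 13; P(S_13=m) = C(13,(13+m)/2)/2^13.
Total paths: 2^13 = 8192
Distribution: P(S=-13)=1/8192, P(S=-11)=13/8192, P(S=-9)=78/8192, P(S=-7)=286/8192, P(S=-5)=715/8192, P(S=-3)=1287/8192, P(S=-1)=1716/8192, P(S=1)=1716/8192, P(S=3)=1287/8192, P(S=5)=715/8192, P(S=7)=286/8192, P(S=9)=78/8192, P(S=11)=13/8192, P(S=13)=1/8192
E[|S_13|] = Σ_m |m|·P(S_13=m) = 24024/8192 = 3003/1024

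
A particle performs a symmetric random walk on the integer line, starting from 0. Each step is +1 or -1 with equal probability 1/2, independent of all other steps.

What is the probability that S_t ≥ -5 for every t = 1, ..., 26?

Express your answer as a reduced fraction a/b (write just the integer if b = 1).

Let f(t,s) = #length-t paths at position s with S_1..S_t all ≥ -5.
f(t,s) = f(t-1,s-1) + f(t-1,s+1) for s ≥ -5; f(t,s) = 0 for s < -5.
t=0: f(0,0)=1
t=1: f(1,-1)=1 f(1,1)=1
t=2: f(2,-2)=1 f(2,0)=2 f(2,2)=1
t=3: f(3,-3)=1 f(3,-1)=3 f(3,1)=3 f(3,3)=1
t=4: f(4,-4)=1 f(4,-2)=4 f(4,0)=6 f(4,2)=4 f(4,4)=1
t=5: f(5,-5)=1 f(5,-3)=5 f(5,-1)=10 f(5,1)=10 f(5,3)=5 f(5,5)=1
t=6: f(6,-4)=6 f(6,-2)=15 f(6,0)=20 f(6,2)=15 f(6,4)=6 f(6,6)=1
t=7: f(7,-5)=6 f(7,-3)=21 f(7,-1)=35 f(7,1)=35 f(7,3)=21 f(7,5)=7 f(7,7)=1
t=8: f(8,-4)=27 f(8,-2)=56 f(8,0)=70 f(8,2)=56 f(8,4)=28 f(8,6)=8 f(8,8)=1
t=9: f(9,-5)=27 f(9,-3)=83 f(9,-1)=126 f(9,1)=126 f(9,3)=84 f(9,5)=36 f(9,7)=9 f(9,9)=1
t=10: f(10,-4)=110 f(10,-2)=209 f(10,0)=252 f(10,2)=210 f(10,4)=120 f(10,6)=45 f(10,8)=10 f(10,10)=1
t=11: f(11,-5)=110 f(11,-3)=319 f(11,-1)=461 f(11,1)=462 f(11,3)=330 f(11,5)=165 f(11,7)=55 f(11,9)=11 f(11,11)=1
t=12: f(12,-4)=429 f(12,-2)=780 f(12,0)=923 f(12,2)=792 f(12,4)=495 f(12,6)=220 f(12,8)=66 f(12,10)=12 f(12,12)=1
t=13: f(13,-5)=429 f(13,-3)=1209 f(13,-1)=1703 f(13,1)=1715 f(13,3)=1287 f(13,5)=715 f(13,7)=286 f(13,9)=78 f(13,11)=13 f(13,13)=1
t=14: f(14,-4)=1638 f(14,-2)=2912 f(14,0)=3418 f(14,2)=3002 f(14,4)=2002 f(14,6)=1001 f(14,8)=364 f(14,10)=91 f(14,12)=14 f(14,14)=1
t=15: f(15,-5)=1638 f(15,-3)=4550 f(15,-1)=6330 f(15,1)=6420 f(15,3)=5004 f(15,5)=3003 f(15,7)=1365 f(15,9)=455 f(15,11)=105 f(15,13)=15 f(15,15)=1
t=16: f(16,-4)=6188 f(16,-2)=10880 f(16,0)=12750 f(16,2)=11424 f(16,4)=8007 f(16,6)=4368 f(16,8)=1820 f(16,10)=560 f(16,12)=120 f(16,14)=16 f(16,16)=1
t=17: f(17,-5)=6188 f(17,-3)=17068 f(17,-1)=23630 f(17,1)=24174 f(17,3)=19431 f(17,5)=12375 f(17,7)=6188 f(17,9)=2380 f(17,11)=680 f(17,13)=136 f(17,15)=17 f(17,17)=1
t=18: f(18,-4)=23256 f(18,-2)=40698 f(18,0)=47804 f(18,2)=43605 f(18,4)=31806 f(18,6)=18563 f(18,8)=8568 f(18,10)=3060 f(18,12)=816 f(18,14)=153 f(18,16)=18 f(18,18)=1
t=19: f(19,-5)=23256 f(19,-3)=63954 f(19,-1)=88502 f(19,1)=91409 f(19,3)=75411 f(19,5)=50369 f(19,7)=27131 f(19,9)=11628 f(19,11)=3876 f(19,13)=969 f(19,15)=171 f(19,17)=19 f(19,19)=1
t=20: f(20,-4)=87210 f(20,-2)=152456 f(20,0)=179911 f(20,2)=166820 f(20,4)=125780 f(20,6)=77500 f(20,8)=38759 f(20,10)=15504 f(20,12)=4845 f(20,14)=1140 f(20,16)=190 f(20,18)=20 f(20,20)=1
t=21: f(21,-5)=87210 f(21,-3)=239666 f(21,-1)=332367 f(21,1)=346731 f(21,3)=292600 f(21,5)=203280 f(21,7)=116259 f(21,9)=54263 f(21,11)=20349 f(21,13)=5985 f(21,15)=1330 f(21,17)=210 f(21,19)=21 f(21,21)=1
t=22: f(22,-4)=326876 f(22,-2)=572033 f(22,0)=679098 f(22,2)=639331 f(22,4)=495880 f(22,6)=319539 f(22,8)=170522 f(22,10)=74612 f(22,12)=26334 f(22,14)=7315 f(22,16)=1540 f(22,18)=231 f(22,20)=22 f(22,22)=1
t=23: f(23,-5)=326876 f(23,-3)=898909 f(23,-1)=1251131 f(23,1)=1318429 f(23,3)=1135211 f(23,5)=815419 f(23,7)=490061 f(23,9)=245134 f(23,11)=100946 f(23,13)=33649 f(23,15)=8855 f(23,17)=1771 f(23,19)=253 f(23,21)=23 f(23,23)=1
t=24: f(24,-4)=1225785 f(24,-2)=2150040 f(24,0)=2569560 f(24,2)=2453640 f(24,4)=1950630 f(24,6)=1305480 f(24,8)=735195 f(24,10)=346080 f(24,12)=134595 f(24,14)=42504 f(24,16)=10626 f(24,18)=2024 f(24,20)=276 f(24,22)=24 f(24,24)=1
t=25: f(25,-5)=1225785 f(25,-3)=3375825 f(25,-1)=4719600 f(25,1)=5023200 f(25,3)=4404270 f(25,5)=3256110 f(25,7)=2040675 f(25,9)=1081275 f(25,11)=480675 f(25,13)=177099 f(25,15)=53130 f(25,17)=12650 f(25,19)=2300 f(25,21)=300 f(25,23)=25 f(25,25)=1
t=26: f(26,-4)=4601610 f(26,-2)=8095425 f(26,0)=9742800 f(26,2)=9427470 f(26,4)=7660380 f(26,6)=5296785 f(26,8)=3121950 f(26,10)=1561950 f(26,12)=657774 f(26,14)=230229 f(26,16)=65780 f(26,18)=14950 f(26,20)=2600 f(26,22)=325 f(26,24)=26 f(26,26)=1
Σ_s f(26,s) = 50480055
P = 50480055/67108864 = 50480055/67108864

Answer: 50480055/67108864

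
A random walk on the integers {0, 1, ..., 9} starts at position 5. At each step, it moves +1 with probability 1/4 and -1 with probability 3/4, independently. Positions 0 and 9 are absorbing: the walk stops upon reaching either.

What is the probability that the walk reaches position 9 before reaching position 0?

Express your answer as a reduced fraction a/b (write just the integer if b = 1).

Answer: 121/9841

Derivation:
Biased walk: p = 1/4, q = 3/4, r = q/p = 3
Gambler's ruin: P(hit 9 before 0 | start at 5) = (1 - r^a)/(1 - r^N)
r^5 = 243; r^9 = 19683
P = (1 - 243) / (1 - 19683) = -242 / -19682 = 121/9841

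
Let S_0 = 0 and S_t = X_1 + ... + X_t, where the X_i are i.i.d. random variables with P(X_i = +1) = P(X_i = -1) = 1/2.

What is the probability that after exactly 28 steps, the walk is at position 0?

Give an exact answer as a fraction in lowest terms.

Answer: 5014575/33554432

Derivation:
To return to 0 after 28 steps: need exactly 14 steps of +1 and 14 of -1.
Favorable paths: C(28,14) = 40116600
Total paths: 2^28 = 268435456
P = 40116600/268435456 = 5014575/33554432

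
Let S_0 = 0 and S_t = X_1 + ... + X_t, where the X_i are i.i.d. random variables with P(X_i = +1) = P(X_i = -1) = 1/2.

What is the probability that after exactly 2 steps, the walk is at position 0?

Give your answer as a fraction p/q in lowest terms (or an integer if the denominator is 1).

To return to 0 after 2 steps: need exactly 1 step of +1 and 1 of -1.
Favorable paths: C(2,1) = 2
Total paths: 2^2 = 4
P = 2/4 = 1/2

Answer: 1/2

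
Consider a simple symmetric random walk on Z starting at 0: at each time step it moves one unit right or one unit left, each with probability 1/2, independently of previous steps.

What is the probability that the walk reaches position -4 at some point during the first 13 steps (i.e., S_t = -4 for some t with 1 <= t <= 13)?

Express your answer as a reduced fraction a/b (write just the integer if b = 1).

Count via complement. Let g(t,s) = #length-t paths at position s with S_1..S_t all ≠ -4.
g(t,s) = g(t-1,s-1) + g(t-1,s+1) for s ≠ -4; g(t,-4) = 0.
t=0: g(0,0)=1
t=1: g(1,-1)=1 g(1,1)=1
t=2: g(2,-2)=1 g(2,0)=2 g(2,2)=1
t=3: g(3,-3)=1 g(3,-1)=3 g(3,1)=3 g(3,3)=1
t=4: g(4,-2)=4 g(4,0)=6 g(4,2)=4 g(4,4)=1
t=5: g(5,-3)=4 g(5,-1)=10 g(5,1)=10 g(5,3)=5 g(5,5)=1
t=6: g(6,-2)=14 g(6,0)=20 g(6,2)=15 g(6,4)=6 g(6,6)=1
t=7: g(7,-3)=14 g(7,-1)=34 g(7,1)=35 g(7,3)=21 g(7,5)=7 g(7,7)=1
t=8: g(8,-2)=48 g(8,0)=69 g(8,2)=56 g(8,4)=28 g(8,6)=8 g(8,8)=1
t=9: g(9,-3)=48 g(9,-1)=117 g(9,1)=125 g(9,3)=84 g(9,5)=36 g(9,7)=9 g(9,9)=1
t=10: g(10,-2)=165 g(10,0)=242 g(10,2)=209 g(10,4)=120 g(10,6)=45 g(10,8)=10 g(10,10)=1
t=11: g(11,-3)=165 g(11,-1)=407 g(11,1)=451 g(11,3)=329 g(11,5)=165 g(11,7)=55 g(11,9)=11 g(11,11)=1
t=12: g(12,-2)=572 g(12,0)=858 g(12,2)=780 g(12,4)=494 g(12,6)=220 g(12,8)=66 g(12,10)=12 g(12,12)=1
t=13: g(13,-3)=572 g(13,-1)=1430 g(13,1)=1638 g(13,3)=1274 g(13,5)=714 g(13,7)=286 g(13,9)=78 g(13,11)=13 g(13,13)=1
Paths never hitting -4: Σ_s g(13,s) = 6006
Paths hitting -4: 2^13 - 6006 = 2186
P = 2186/8192 = 1093/4096

Answer: 1093/4096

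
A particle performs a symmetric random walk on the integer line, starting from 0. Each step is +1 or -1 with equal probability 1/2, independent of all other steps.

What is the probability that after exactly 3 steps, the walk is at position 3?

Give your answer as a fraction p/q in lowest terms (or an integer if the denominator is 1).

Answer: 1/8

Derivation:
To reach position 3 after 3 steps: need 3 steps of +1 and 0 of -1.
Favorable paths: C(3,3) = 1
Total paths: 2^3 = 8
P = 1/8 = 1/8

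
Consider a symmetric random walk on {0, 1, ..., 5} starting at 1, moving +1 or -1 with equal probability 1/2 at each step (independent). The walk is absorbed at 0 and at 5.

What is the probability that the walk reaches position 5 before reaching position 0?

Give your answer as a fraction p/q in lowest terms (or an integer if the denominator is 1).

Symmetric walk (p = 1/2): the harmonic-function argument gives P(hit 5 before 0 | start at 1) = a/N.
P = 1/5 = 1/5

Answer: 1/5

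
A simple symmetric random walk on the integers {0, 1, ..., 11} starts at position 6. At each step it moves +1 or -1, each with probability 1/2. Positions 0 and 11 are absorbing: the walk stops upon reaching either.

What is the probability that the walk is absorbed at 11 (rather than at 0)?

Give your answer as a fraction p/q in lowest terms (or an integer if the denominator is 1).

Answer: 6/11

Derivation:
Symmetric walk (p = 1/2): the harmonic-function argument gives P(hit 11 before 0 | start at 6) = a/N.
P = 6/11 = 6/11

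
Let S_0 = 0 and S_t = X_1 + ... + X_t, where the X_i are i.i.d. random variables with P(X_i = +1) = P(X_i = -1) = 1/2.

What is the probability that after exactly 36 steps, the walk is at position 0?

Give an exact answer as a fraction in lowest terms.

Answer: 2268783825/17179869184

Derivation:
To return to 0 after 36 steps: need exactly 18 steps of +1 and 18 of -1.
Favorable paths: C(36,18) = 9075135300
Total paths: 2^36 = 68719476736
P = 9075135300/68719476736 = 2268783825/17179869184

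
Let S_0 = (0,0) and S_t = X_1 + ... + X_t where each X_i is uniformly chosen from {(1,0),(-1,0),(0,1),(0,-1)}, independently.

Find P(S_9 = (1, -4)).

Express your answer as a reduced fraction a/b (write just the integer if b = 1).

Let h be the number of horizontal steps (so 9-h are vertical). To end at (1,-4) need (h+1)/2 right-steps and ((9-h)-4)/2 up-steps.
Sum over h with 1 ≤ h ≤ 5, h ≡ 1 (mod 2), 9-h ≡ 0 (mod 2):
h=1: C(9,1)·C(1,1)·C(8,2) = 9·1·28 = 252
h=3: C(9,3)·C(3,2)·C(6,1) = 84·3·6 = 1512
h=5: C(9,5)·C(5,3)·C(4,0) = 126·10·1 = 1260
Total favorable: 3024
Total paths: 4^9 = 262144
P = 3024/262144 = 189/16384

Answer: 189/16384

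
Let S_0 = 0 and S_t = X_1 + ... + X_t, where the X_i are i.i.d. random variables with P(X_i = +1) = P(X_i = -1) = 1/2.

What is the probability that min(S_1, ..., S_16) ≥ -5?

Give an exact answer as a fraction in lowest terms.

Answer: 28067/32768

Derivation:
Let f(t,s) = #length-t paths at position s with S_1..S_t all ≥ -5.
f(t,s) = f(t-1,s-1) + f(t-1,s+1) for s ≥ -5; f(t,s) = 0 for s < -5.
t=0: f(0,0)=1
t=1: f(1,-1)=1 f(1,1)=1
t=2: f(2,-2)=1 f(2,0)=2 f(2,2)=1
t=3: f(3,-3)=1 f(3,-1)=3 f(3,1)=3 f(3,3)=1
t=4: f(4,-4)=1 f(4,-2)=4 f(4,0)=6 f(4,2)=4 f(4,4)=1
t=5: f(5,-5)=1 f(5,-3)=5 f(5,-1)=10 f(5,1)=10 f(5,3)=5 f(5,5)=1
t=6: f(6,-4)=6 f(6,-2)=15 f(6,0)=20 f(6,2)=15 f(6,4)=6 f(6,6)=1
t=7: f(7,-5)=6 f(7,-3)=21 f(7,-1)=35 f(7,1)=35 f(7,3)=21 f(7,5)=7 f(7,7)=1
t=8: f(8,-4)=27 f(8,-2)=56 f(8,0)=70 f(8,2)=56 f(8,4)=28 f(8,6)=8 f(8,8)=1
t=9: f(9,-5)=27 f(9,-3)=83 f(9,-1)=126 f(9,1)=126 f(9,3)=84 f(9,5)=36 f(9,7)=9 f(9,9)=1
t=10: f(10,-4)=110 f(10,-2)=209 f(10,0)=252 f(10,2)=210 f(10,4)=120 f(10,6)=45 f(10,8)=10 f(10,10)=1
t=11: f(11,-5)=110 f(11,-3)=319 f(11,-1)=461 f(11,1)=462 f(11,3)=330 f(11,5)=165 f(11,7)=55 f(11,9)=11 f(11,11)=1
t=12: f(12,-4)=429 f(12,-2)=780 f(12,0)=923 f(12,2)=792 f(12,4)=495 f(12,6)=220 f(12,8)=66 f(12,10)=12 f(12,12)=1
t=13: f(13,-5)=429 f(13,-3)=1209 f(13,-1)=1703 f(13,1)=1715 f(13,3)=1287 f(13,5)=715 f(13,7)=286 f(13,9)=78 f(13,11)=13 f(13,13)=1
t=14: f(14,-4)=1638 f(14,-2)=2912 f(14,0)=3418 f(14,2)=3002 f(14,4)=2002 f(14,6)=1001 f(14,8)=364 f(14,10)=91 f(14,12)=14 f(14,14)=1
t=15: f(15,-5)=1638 f(15,-3)=4550 f(15,-1)=6330 f(15,1)=6420 f(15,3)=5004 f(15,5)=3003 f(15,7)=1365 f(15,9)=455 f(15,11)=105 f(15,13)=15 f(15,15)=1
t=16: f(16,-4)=6188 f(16,-2)=10880 f(16,0)=12750 f(16,2)=11424 f(16,4)=8007 f(16,6)=4368 f(16,8)=1820 f(16,10)=560 f(16,12)=120 f(16,14)=16 f(16,16)=1
Σ_s f(16,s) = 56134
P = 56134/65536 = 28067/32768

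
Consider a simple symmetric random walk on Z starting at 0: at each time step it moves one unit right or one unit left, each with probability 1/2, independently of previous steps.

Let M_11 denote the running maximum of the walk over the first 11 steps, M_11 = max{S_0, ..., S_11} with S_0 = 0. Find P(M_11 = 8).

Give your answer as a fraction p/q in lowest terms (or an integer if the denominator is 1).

Let M_11 = max(S_0,...,S_11). Use the reflection principle: for j ≥ 1, #{paths with M_11 ≥ j} = #{S_11 ≥ j} + #{S_11 ≥ j+1}.
By reflection, #{M_11 ≥ 8} = #{S_11 ≥ 8} + #{S_11 ≥ 9} = 12 + 12 = 24.
#{M_11 ≥ 9} = #{S_11 ≥ 9} + #{S_11 ≥ 10} = 12 + 1 = 13.
#{M_11 = 8} = 24 - 13 = 11.
P(M_11 = 8) = 11/2048 = 11/2048

Answer: 11/2048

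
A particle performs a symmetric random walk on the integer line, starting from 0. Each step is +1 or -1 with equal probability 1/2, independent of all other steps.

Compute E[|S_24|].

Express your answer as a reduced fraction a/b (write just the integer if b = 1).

Answer: 2028117/524288

Derivation:
S_24 takes values m ≡ 0 (mod 2) with |m| ≤ 24; P(S_24=m) = C(24,(24+m)/2)/2^24.
Total paths: 2^24 = 16777216
Distribution: P(S=-24)=1/16777216, P(S=-22)=24/16777216, P(S=-20)=276/16777216, P(S=-18)=2024/16777216, P(S=-16)=10626/16777216, P(S=-14)=42504/16777216, P(S=-12)=134596/16777216, P(S=-10)=346104/16777216, P(S=-8)=735471/16777216, P(S=-6)=1307504/16777216, P(S=-4)=1961256/16777216, P(S=-2)=2496144/16777216, P(S=0)=2704156/16777216, P(S=2)=2496144/16777216, P(S=4)=1961256/16777216, P(S=6)=1307504/16777216, P(S=8)=735471/16777216, P(S=10)=346104/16777216, P(S=12)=134596/16777216, P(S=14)=42504/16777216, P(S=16)=10626/16777216, P(S=18)=2024/16777216, P(S=20)=276/16777216, P(S=22)=24/16777216, P(S=24)=1/16777216
E[|S_24|] = Σ_m |m|·P(S_24=m) = 64899744/16777216 = 2028117/524288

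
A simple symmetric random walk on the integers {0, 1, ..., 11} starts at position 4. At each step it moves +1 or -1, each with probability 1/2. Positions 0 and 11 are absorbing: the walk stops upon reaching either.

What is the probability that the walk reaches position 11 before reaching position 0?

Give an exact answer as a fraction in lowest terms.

Answer: 4/11

Derivation:
Symmetric walk (p = 1/2): the harmonic-function argument gives P(hit 11 before 0 | start at 4) = a/N.
P = 4/11 = 4/11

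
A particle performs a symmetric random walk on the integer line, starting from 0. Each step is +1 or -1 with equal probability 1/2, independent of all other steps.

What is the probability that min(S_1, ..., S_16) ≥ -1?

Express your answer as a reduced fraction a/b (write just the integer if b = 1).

Let f(t,s) = #length-t paths at position s with S_1..S_t all ≥ -1.
f(t,s) = f(t-1,s-1) + f(t-1,s+1) for s ≥ -1; f(t,s) = 0 for s < -1.
t=0: f(0,0)=1
t=1: f(1,-1)=1 f(1,1)=1
t=2: f(2,0)=2 f(2,2)=1
t=3: f(3,-1)=2 f(3,1)=3 f(3,3)=1
t=4: f(4,0)=5 f(4,2)=4 f(4,4)=1
t=5: f(5,-1)=5 f(5,1)=9 f(5,3)=5 f(5,5)=1
t=6: f(6,0)=14 f(6,2)=14 f(6,4)=6 f(6,6)=1
t=7: f(7,-1)=14 f(7,1)=28 f(7,3)=20 f(7,5)=7 f(7,7)=1
t=8: f(8,0)=42 f(8,2)=48 f(8,4)=27 f(8,6)=8 f(8,8)=1
t=9: f(9,-1)=42 f(9,1)=90 f(9,3)=75 f(9,5)=35 f(9,7)=9 f(9,9)=1
t=10: f(10,0)=132 f(10,2)=165 f(10,4)=110 f(10,6)=44 f(10,8)=10 f(10,10)=1
t=11: f(11,-1)=132 f(11,1)=297 f(11,3)=275 f(11,5)=154 f(11,7)=54 f(11,9)=11 f(11,11)=1
t=12: f(12,0)=429 f(12,2)=572 f(12,4)=429 f(12,6)=208 f(12,8)=65 f(12,10)=12 f(12,12)=1
t=13: f(13,-1)=429 f(13,1)=1001 f(13,3)=1001 f(13,5)=637 f(13,7)=273 f(13,9)=77 f(13,11)=13 f(13,13)=1
t=14: f(14,0)=1430 f(14,2)=2002 f(14,4)=1638 f(14,6)=910 f(14,8)=350 f(14,10)=90 f(14,12)=14 f(14,14)=1
t=15: f(15,-1)=1430 f(15,1)=3432 f(15,3)=3640 f(15,5)=2548 f(15,7)=1260 f(15,9)=440 f(15,11)=104 f(15,13)=15 f(15,15)=1
t=16: f(16,0)=4862 f(16,2)=7072 f(16,4)=6188 f(16,6)=3808 f(16,8)=1700 f(16,10)=544 f(16,12)=119 f(16,14)=16 f(16,16)=1
Σ_s f(16,s) = 24310
P = 24310/65536 = 12155/32768

Answer: 12155/32768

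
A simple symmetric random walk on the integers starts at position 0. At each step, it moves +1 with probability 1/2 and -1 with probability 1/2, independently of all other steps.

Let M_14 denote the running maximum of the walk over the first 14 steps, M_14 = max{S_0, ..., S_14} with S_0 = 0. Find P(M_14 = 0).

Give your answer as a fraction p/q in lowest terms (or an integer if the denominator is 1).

Answer: 429/2048

Derivation:
Let M_14 = max(S_0,...,S_14). Use the reflection principle: for j ≥ 1, #{paths with M_14 ≥ j} = #{S_14 ≥ j} + #{S_14 ≥ j+1}.
P(M_14 ≥ 0) = 1 since S_0 = 0, so #{M_14 ≥ 0} = 16384.
#{M_14 ≥ 1} = #{S_14 ≥ 1} + #{S_14 ≥ 2} = 6476 + 6476 = 12952.
#{M_14 = 0} = 16384 - 12952 = 3432.
P(M_14 = 0) = 3432/16384 = 429/2048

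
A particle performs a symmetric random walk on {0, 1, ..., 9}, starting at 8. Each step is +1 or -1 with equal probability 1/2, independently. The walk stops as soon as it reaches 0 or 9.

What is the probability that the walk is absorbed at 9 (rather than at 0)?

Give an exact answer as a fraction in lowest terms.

Answer: 8/9

Derivation:
Symmetric walk (p = 1/2): the harmonic-function argument gives P(hit 9 before 0 | start at 8) = a/N.
P = 8/9 = 8/9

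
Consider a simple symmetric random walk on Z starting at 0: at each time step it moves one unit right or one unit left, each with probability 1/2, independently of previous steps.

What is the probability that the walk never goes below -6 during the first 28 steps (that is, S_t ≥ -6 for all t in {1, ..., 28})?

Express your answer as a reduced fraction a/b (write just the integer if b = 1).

Answer: 109396395/134217728

Derivation:
Let f(t,s) = #length-t paths at position s with S_1..S_t all ≥ -6.
f(t,s) = f(t-1,s-1) + f(t-1,s+1) for s ≥ -6; f(t,s) = 0 for s < -6.
t=0: f(0,0)=1
t=1: f(1,-1)=1 f(1,1)=1
t=2: f(2,-2)=1 f(2,0)=2 f(2,2)=1
t=3: f(3,-3)=1 f(3,-1)=3 f(3,1)=3 f(3,3)=1
t=4: f(4,-4)=1 f(4,-2)=4 f(4,0)=6 f(4,2)=4 f(4,4)=1
t=5: f(5,-5)=1 f(5,-3)=5 f(5,-1)=10 f(5,1)=10 f(5,3)=5 f(5,5)=1
t=6: f(6,-6)=1 f(6,-4)=6 f(6,-2)=15 f(6,0)=20 f(6,2)=15 f(6,4)=6 f(6,6)=1
t=7: f(7,-5)=7 f(7,-3)=21 f(7,-1)=35 f(7,1)=35 f(7,3)=21 f(7,5)=7 f(7,7)=1
t=8: f(8,-6)=7 f(8,-4)=28 f(8,-2)=56 f(8,0)=70 f(8,2)=56 f(8,4)=28 f(8,6)=8 f(8,8)=1
t=9: f(9,-5)=35 f(9,-3)=84 f(9,-1)=126 f(9,1)=126 f(9,3)=84 f(9,5)=36 f(9,7)=9 f(9,9)=1
t=10: f(10,-6)=35 f(10,-4)=119 f(10,-2)=210 f(10,0)=252 f(10,2)=210 f(10,4)=120 f(10,6)=45 f(10,8)=10 f(10,10)=1
t=11: f(11,-5)=154 f(11,-3)=329 f(11,-1)=462 f(11,1)=462 f(11,3)=330 f(11,5)=165 f(11,7)=55 f(11,9)=11 f(11,11)=1
t=12: f(12,-6)=154 f(12,-4)=483 f(12,-2)=791 f(12,0)=924 f(12,2)=792 f(12,4)=495 f(12,6)=220 f(12,8)=66 f(12,10)=12 f(12,12)=1
t=13: f(13,-5)=637 f(13,-3)=1274 f(13,-1)=1715 f(13,1)=1716 f(13,3)=1287 f(13,5)=715 f(13,7)=286 f(13,9)=78 f(13,11)=13 f(13,13)=1
t=14: f(14,-6)=637 f(14,-4)=1911 f(14,-2)=2989 f(14,0)=3431 f(14,2)=3003 f(14,4)=2002 f(14,6)=1001 f(14,8)=364 f(14,10)=91 f(14,12)=14 f(14,14)=1
t=15: f(15,-5)=2548 f(15,-3)=4900 f(15,-1)=6420 f(15,1)=6434 f(15,3)=5005 f(15,5)=3003 f(15,7)=1365 f(15,9)=455 f(15,11)=105 f(15,13)=15 f(15,15)=1
t=16: f(16,-6)=2548 f(16,-4)=7448 f(16,-2)=11320 f(16,0)=12854 f(16,2)=11439 f(16,4)=8008 f(16,6)=4368 f(16,8)=1820 f(16,10)=560 f(16,12)=120 f(16,14)=16 f(16,16)=1
t=17: f(17,-5)=9996 f(17,-3)=18768 f(17,-1)=24174 f(17,1)=24293 f(17,3)=19447 f(17,5)=12376 f(17,7)=6188 f(17,9)=2380 f(17,11)=680 f(17,13)=136 f(17,15)=17 f(17,17)=1
t=18: f(18,-6)=9996 f(18,-4)=28764 f(18,-2)=42942 f(18,0)=48467 f(18,2)=43740 f(18,4)=31823 f(18,6)=18564 f(18,8)=8568 f(18,10)=3060 f(18,12)=816 f(18,14)=153 f(18,16)=18 f(18,18)=1
t=19: f(19,-5)=38760 f(19,-3)=71706 f(19,-1)=91409 f(19,1)=92207 f(19,3)=75563 f(19,5)=50387 f(19,7)=27132 f(19,9)=11628 f(19,11)=3876 f(19,13)=969 f(19,15)=171 f(19,17)=19 f(19,19)=1
t=20: f(20,-6)=38760 f(20,-4)=110466 f(20,-2)=163115 f(20,0)=183616 f(20,2)=167770 f(20,4)=125950 f(20,6)=77519 f(20,8)=38760 f(20,10)=15504 f(20,12)=4845 f(20,14)=1140 f(20,16)=190 f(20,18)=20 f(20,20)=1
t=21: f(21,-5)=149226 f(21,-3)=273581 f(21,-1)=346731 f(21,1)=351386 f(21,3)=293720 f(21,5)=203469 f(21,7)=116279 f(21,9)=54264 f(21,11)=20349 f(21,13)=5985 f(21,15)=1330 f(21,17)=210 f(21,19)=21 f(21,21)=1
t=22: f(22,-6)=149226 f(22,-4)=422807 f(22,-2)=620312 f(22,0)=698117 f(22,2)=645106 f(22,4)=497189 f(22,6)=319748 f(22,8)=170543 f(22,10)=74613 f(22,12)=26334 f(22,14)=7315 f(22,16)=1540 f(22,18)=231 f(22,20)=22 f(22,22)=1
t=23: f(23,-5)=572033 f(23,-3)=1043119 f(23,-1)=1318429 f(23,1)=1343223 f(23,3)=1142295 f(23,5)=816937 f(23,7)=490291 f(23,9)=245156 f(23,11)=100947 f(23,13)=33649 f(23,15)=8855 f(23,17)=1771 f(23,19)=253 f(23,21)=23 f(23,23)=1
t=24: f(24,-6)=572033 f(24,-4)=1615152 f(24,-2)=2361548 f(24,0)=2661652 f(24,2)=2485518 f(24,4)=1959232 f(24,6)=1307228 f(24,8)=735447 f(24,10)=346103 f(24,12)=134596 f(24,14)=42504 f(24,16)=10626 f(24,18)=2024 f(24,20)=276 f(24,22)=24 f(24,24)=1
t=25: f(25,-5)=2187185 f(25,-3)=3976700 f(25,-1)=5023200 f(25,1)=5147170 f(25,3)=4444750 f(25,5)=3266460 f(25,7)=2042675 f(25,9)=1081550 f(25,11)=480699 f(25,13)=177100 f(25,15)=53130 f(25,17)=12650 f(25,19)=2300 f(25,21)=300 f(25,23)=25 f(25,25)=1
t=26: f(26,-6)=2187185 f(26,-4)=6163885 f(26,-2)=8999900 f(26,0)=10170370 f(26,2)=9591920 f(26,4)=7711210 f(26,6)=5309135 f(26,8)=3124225 f(26,10)=1562249 f(26,12)=657799 f(26,14)=230230 f(26,16)=65780 f(26,18)=14950 f(26,20)=2600 f(26,22)=325 f(26,24)=26 f(26,26)=1
t=27: f(27,-5)=8351070 f(27,-3)=15163785 f(27,-1)=19170270 f(27,1)=19762290 f(27,3)=17303130 f(27,5)=13020345 f(27,7)=8433360 f(27,9)=4686474 f(27,11)=2220048 f(27,13)=888029 f(27,15)=296010 f(27,17)=80730 f(27,19)=17550 f(27,21)=2925 f(27,23)=351 f(27,25)=27 f(27,27)=1
t=28: f(28,-6)=8351070 f(28,-4)=23514855 f(28,-2)=34334055 f(28,0)=38932560 f(28,2)=37065420 f(28,4)=30323475 f(28,6)=21453705 f(28,8)=13119834 f(28,10)=6906522 f(28,12)=3108077 f(28,14)=1184039 f(28,16)=376740 f(28,18)=98280 f(28,20)=20475 f(28,22)=3276 f(28,24)=378 f(28,26)=28 f(28,28)=1
Σ_s f(28,s) = 218792790
P = 218792790/268435456 = 109396395/134217728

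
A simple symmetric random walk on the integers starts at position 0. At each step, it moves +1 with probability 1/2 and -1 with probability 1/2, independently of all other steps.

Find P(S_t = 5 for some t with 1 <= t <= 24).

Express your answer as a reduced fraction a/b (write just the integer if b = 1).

Answer: 1289565/4194304

Derivation:
Count via complement. Let g(t,s) = #length-t paths at position s with S_1..S_t all ≠ 5.
g(t,s) = g(t-1,s-1) + g(t-1,s+1) for s ≠ 5; g(t,5) = 0.
t=0: g(0,0)=1
t=1: g(1,-1)=1 g(1,1)=1
t=2: g(2,-2)=1 g(2,0)=2 g(2,2)=1
t=3: g(3,-3)=1 g(3,-1)=3 g(3,1)=3 g(3,3)=1
t=4: g(4,-4)=1 g(4,-2)=4 g(4,0)=6 g(4,2)=4 g(4,4)=1
t=5: g(5,-5)=1 g(5,-3)=5 g(5,-1)=10 g(5,1)=10 g(5,3)=5
t=6: g(6,-6)=1 g(6,-4)=6 g(6,-2)=15 g(6,0)=20 g(6,2)=15 g(6,4)=5
t=7: g(7,-7)=1 g(7,-5)=7 g(7,-3)=21 g(7,-1)=35 g(7,1)=35 g(7,3)=20
t=8: g(8,-8)=1 g(8,-6)=8 g(8,-4)=28 g(8,-2)=56 g(8,0)=70 g(8,2)=55 g(8,4)=20
t=9: g(9,-9)=1 g(9,-7)=9 g(9,-5)=36 g(9,-3)=84 g(9,-1)=126 g(9,1)=125 g(9,3)=75
t=10: g(10,-10)=1 g(10,-8)=10 g(10,-6)=45 g(10,-4)=120 g(10,-2)=210 g(10,0)=251 g(10,2)=200 g(10,4)=75
t=11: g(11,-11)=1 g(11,-9)=11 g(11,-7)=55 g(11,-5)=165 g(11,-3)=330 g(11,-1)=461 g(11,1)=451 g(11,3)=275
t=12: g(12,-12)=1 g(12,-10)=12 g(12,-8)=66 g(12,-6)=220 g(12,-4)=495 g(12,-2)=791 g(12,0)=912 g(12,2)=726 g(12,4)=275
t=13: g(13,-13)=1 g(13,-11)=13 g(13,-9)=78 g(13,-7)=286 g(13,-5)=715 g(13,-3)=1286 g(13,-1)=1703 g(13,1)=1638 g(13,3)=1001
t=14: g(14,-14)=1 g(14,-12)=14 g(14,-10)=91 g(14,-8)=364 g(14,-6)=1001 g(14,-4)=2001 g(14,-2)=2989 g(14,0)=3341 g(14,2)=2639 g(14,4)=1001
t=15: g(15,-15)=1 g(15,-13)=15 g(15,-11)=105 g(15,-9)=455 g(15,-7)=1365 g(15,-5)=3002 g(15,-3)=4990 g(15,-1)=6330 g(15,1)=5980 g(15,3)=3640
t=16: g(16,-16)=1 g(16,-14)=16 g(16,-12)=120 g(16,-10)=560 g(16,-8)=1820 g(16,-6)=4367 g(16,-4)=7992 g(16,-2)=11320 g(16,0)=12310 g(16,2)=9620 g(16,4)=3640
t=17: g(17,-17)=1 g(17,-15)=17 g(17,-13)=136 g(17,-11)=680 g(17,-9)=2380 g(17,-7)=6187 g(17,-5)=12359 g(17,-3)=19312 g(17,-1)=23630 g(17,1)=21930 g(17,3)=13260
t=18: g(18,-18)=1 g(18,-16)=18 g(18,-14)=153 g(18,-12)=816 g(18,-10)=3060 g(18,-8)=8567 g(18,-6)=18546 g(18,-4)=31671 g(18,-2)=42942 g(18,0)=45560 g(18,2)=35190 g(18,4)=13260
t=19: g(19,-19)=1 g(19,-17)=19 g(19,-15)=171 g(19,-13)=969 g(19,-11)=3876 g(19,-9)=11627 g(19,-7)=27113 g(19,-5)=50217 g(19,-3)=74613 g(19,-1)=88502 g(19,1)=80750 g(19,3)=48450
t=20: g(20,-20)=1 g(20,-18)=20 g(20,-16)=190 g(20,-14)=1140 g(20,-12)=4845 g(20,-10)=15503 g(20,-8)=38740 g(20,-6)=77330 g(20,-4)=124830 g(20,-2)=163115 g(20,0)=169252 g(20,2)=129200 g(20,4)=48450
t=21: g(21,-21)=1 g(21,-19)=21 g(21,-17)=210 g(21,-15)=1330 g(21,-13)=5985 g(21,-11)=20348 g(21,-9)=54243 g(21,-7)=116070 g(21,-5)=202160 g(21,-3)=287945 g(21,-1)=332367 g(21,1)=298452 g(21,3)=177650
t=22: g(22,-22)=1 g(22,-20)=22 g(22,-18)=231 g(22,-16)=1540 g(22,-14)=7315 g(22,-12)=26333 g(22,-10)=74591 g(22,-8)=170313 g(22,-6)=318230 g(22,-4)=490105 g(22,-2)=620312 g(22,0)=630819 g(22,2)=476102 g(22,4)=177650
t=23: g(23,-23)=1 g(23,-21)=23 g(23,-19)=253 g(23,-17)=1771 g(23,-15)=8855 g(23,-13)=33648 g(23,-11)=100924 g(23,-9)=244904 g(23,-7)=488543 g(23,-5)=808335 g(23,-3)=1110417 g(23,-1)=1251131 g(23,1)=1106921 g(23,3)=653752
t=24: g(24,-24)=1 g(24,-22)=24 g(24,-20)=276 g(24,-18)=2024 g(24,-16)=10626 g(24,-14)=42503 g(24,-12)=134572 g(24,-10)=345828 g(24,-8)=733447 g(24,-6)=1296878 g(24,-4)=1918752 g(24,-2)=2361548 g(24,0)=2358052 g(24,2)=1760673 g(24,4)=653752
Paths never hitting 5: Σ_s g(24,s) = 11618956
Paths hitting 5: 2^24 - 11618956 = 5158260
P = 5158260/16777216 = 1289565/4194304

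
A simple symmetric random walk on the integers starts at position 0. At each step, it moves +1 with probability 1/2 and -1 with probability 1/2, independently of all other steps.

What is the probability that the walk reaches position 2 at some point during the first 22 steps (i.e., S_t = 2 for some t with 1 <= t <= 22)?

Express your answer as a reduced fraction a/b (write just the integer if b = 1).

Answer: 1421113/2097152

Derivation:
Count via complement. Let g(t,s) = #length-t paths at position s with S_1..S_t all ≠ 2.
g(t,s) = g(t-1,s-1) + g(t-1,s+1) for s ≠ 2; g(t,2) = 0.
t=0: g(0,0)=1
t=1: g(1,-1)=1 g(1,1)=1
t=2: g(2,-2)=1 g(2,0)=2
t=3: g(3,-3)=1 g(3,-1)=3 g(3,1)=2
t=4: g(4,-4)=1 g(4,-2)=4 g(4,0)=5
t=5: g(5,-5)=1 g(5,-3)=5 g(5,-1)=9 g(5,1)=5
t=6: g(6,-6)=1 g(6,-4)=6 g(6,-2)=14 g(6,0)=14
t=7: g(7,-7)=1 g(7,-5)=7 g(7,-3)=20 g(7,-1)=28 g(7,1)=14
t=8: g(8,-8)=1 g(8,-6)=8 g(8,-4)=27 g(8,-2)=48 g(8,0)=42
t=9: g(9,-9)=1 g(9,-7)=9 g(9,-5)=35 g(9,-3)=75 g(9,-1)=90 g(9,1)=42
t=10: g(10,-10)=1 g(10,-8)=10 g(10,-6)=44 g(10,-4)=110 g(10,-2)=165 g(10,0)=132
t=11: g(11,-11)=1 g(11,-9)=11 g(11,-7)=54 g(11,-5)=154 g(11,-3)=275 g(11,-1)=297 g(11,1)=132
t=12: g(12,-12)=1 g(12,-10)=12 g(12,-8)=65 g(12,-6)=208 g(12,-4)=429 g(12,-2)=572 g(12,0)=429
t=13: g(13,-13)=1 g(13,-11)=13 g(13,-9)=77 g(13,-7)=273 g(13,-5)=637 g(13,-3)=1001 g(13,-1)=1001 g(13,1)=429
t=14: g(14,-14)=1 g(14,-12)=14 g(14,-10)=90 g(14,-8)=350 g(14,-6)=910 g(14,-4)=1638 g(14,-2)=2002 g(14,0)=1430
t=15: g(15,-15)=1 g(15,-13)=15 g(15,-11)=104 g(15,-9)=440 g(15,-7)=1260 g(15,-5)=2548 g(15,-3)=3640 g(15,-1)=3432 g(15,1)=1430
t=16: g(16,-16)=1 g(16,-14)=16 g(16,-12)=119 g(16,-10)=544 g(16,-8)=1700 g(16,-6)=3808 g(16,-4)=6188 g(16,-2)=7072 g(16,0)=4862
t=17: g(17,-17)=1 g(17,-15)=17 g(17,-13)=135 g(17,-11)=663 g(17,-9)=2244 g(17,-7)=5508 g(17,-5)=9996 g(17,-3)=13260 g(17,-1)=11934 g(17,1)=4862
t=18: g(18,-18)=1 g(18,-16)=18 g(18,-14)=152 g(18,-12)=798 g(18,-10)=2907 g(18,-8)=7752 g(18,-6)=15504 g(18,-4)=23256 g(18,-2)=25194 g(18,0)=16796
t=19: g(19,-19)=1 g(19,-17)=19 g(19,-15)=170 g(19,-13)=950 g(19,-11)=3705 g(19,-9)=10659 g(19,-7)=23256 g(19,-5)=38760 g(19,-3)=48450 g(19,-1)=41990 g(19,1)=16796
t=20: g(20,-20)=1 g(20,-18)=20 g(20,-16)=189 g(20,-14)=1120 g(20,-12)=4655 g(20,-10)=14364 g(20,-8)=33915 g(20,-6)=62016 g(20,-4)=87210 g(20,-2)=90440 g(20,0)=58786
t=21: g(21,-21)=1 g(21,-19)=21 g(21,-17)=209 g(21,-15)=1309 g(21,-13)=5775 g(21,-11)=19019 g(21,-9)=48279 g(21,-7)=95931 g(21,-5)=149226 g(21,-3)=177650 g(21,-1)=149226 g(21,1)=58786
t=22: g(22,-22)=1 g(22,-20)=22 g(22,-18)=230 g(22,-16)=1518 g(22,-14)=7084 g(22,-12)=24794 g(22,-10)=67298 g(22,-8)=144210 g(22,-6)=245157 g(22,-4)=326876 g(22,-2)=326876 g(22,0)=208012
Paths never hitting 2: Σ_s g(22,s) = 1352078
Paths hitting 2: 2^22 - 1352078 = 2842226
P = 2842226/4194304 = 1421113/2097152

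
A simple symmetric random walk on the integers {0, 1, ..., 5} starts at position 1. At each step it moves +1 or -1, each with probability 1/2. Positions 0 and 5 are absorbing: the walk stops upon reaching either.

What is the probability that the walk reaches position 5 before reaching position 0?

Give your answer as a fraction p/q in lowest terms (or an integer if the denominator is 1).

Symmetric walk (p = 1/2): the harmonic-function argument gives P(hit 5 before 0 | start at 1) = a/N.
P = 1/5 = 1/5

Answer: 1/5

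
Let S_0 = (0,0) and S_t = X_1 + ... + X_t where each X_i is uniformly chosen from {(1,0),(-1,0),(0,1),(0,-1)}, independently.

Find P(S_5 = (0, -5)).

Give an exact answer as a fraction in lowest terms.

Let h be the number of horizontal steps (so 5-h are vertical). To end at (0,-5) need (h+0)/2 right-steps and ((5-h)-5)/2 up-steps.
Sum over h with 0 ≤ h ≤ 0, h ≡ 0 (mod 2), 5-h ≡ 1 (mod 2):
h=0: C(5,0)·C(0,0)·C(5,0) = 1·1·1 = 1
Total favorable: 1
Total paths: 4^5 = 1024
P = 1/1024 = 1/1024

Answer: 1/1024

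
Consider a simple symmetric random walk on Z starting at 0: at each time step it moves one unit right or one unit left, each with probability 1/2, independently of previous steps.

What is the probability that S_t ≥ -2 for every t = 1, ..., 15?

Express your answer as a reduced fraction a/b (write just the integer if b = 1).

Let f(t,s) = #length-t paths at position s with S_1..S_t all ≥ -2.
f(t,s) = f(t-1,s-1) + f(t-1,s+1) for s ≥ -2; f(t,s) = 0 for s < -2.
t=0: f(0,0)=1
t=1: f(1,-1)=1 f(1,1)=1
t=2: f(2,-2)=1 f(2,0)=2 f(2,2)=1
t=3: f(3,-1)=3 f(3,1)=3 f(3,3)=1
t=4: f(4,-2)=3 f(4,0)=6 f(4,2)=4 f(4,4)=1
t=5: f(5,-1)=9 f(5,1)=10 f(5,3)=5 f(5,5)=1
t=6: f(6,-2)=9 f(6,0)=19 f(6,2)=15 f(6,4)=6 f(6,6)=1
t=7: f(7,-1)=28 f(7,1)=34 f(7,3)=21 f(7,5)=7 f(7,7)=1
t=8: f(8,-2)=28 f(8,0)=62 f(8,2)=55 f(8,4)=28 f(8,6)=8 f(8,8)=1
t=9: f(9,-1)=90 f(9,1)=117 f(9,3)=83 f(9,5)=36 f(9,7)=9 f(9,9)=1
t=10: f(10,-2)=90 f(10,0)=207 f(10,2)=200 f(10,4)=119 f(10,6)=45 f(10,8)=10 f(10,10)=1
t=11: f(11,-1)=297 f(11,1)=407 f(11,3)=319 f(11,5)=164 f(11,7)=55 f(11,9)=11 f(11,11)=1
t=12: f(12,-2)=297 f(12,0)=704 f(12,2)=726 f(12,4)=483 f(12,6)=219 f(12,8)=66 f(12,10)=12 f(12,12)=1
t=13: f(13,-1)=1001 f(13,1)=1430 f(13,3)=1209 f(13,5)=702 f(13,7)=285 f(13,9)=78 f(13,11)=13 f(13,13)=1
t=14: f(14,-2)=1001 f(14,0)=2431 f(14,2)=2639 f(14,4)=1911 f(14,6)=987 f(14,8)=363 f(14,10)=91 f(14,12)=14 f(14,14)=1
t=15: f(15,-1)=3432 f(15,1)=5070 f(15,3)=4550 f(15,5)=2898 f(15,7)=1350 f(15,9)=454 f(15,11)=105 f(15,13)=15 f(15,15)=1
Σ_s f(15,s) = 17875
P = 17875/32768 = 17875/32768

Answer: 17875/32768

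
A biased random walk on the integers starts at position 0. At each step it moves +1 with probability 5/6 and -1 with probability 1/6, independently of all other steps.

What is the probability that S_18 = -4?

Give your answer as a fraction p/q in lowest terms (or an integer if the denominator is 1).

Answer: 17265625/705277476864

Derivation:
To reach position -4 after 18 steps: need 7 steps of +1 and 11 steps of -1.
Number of such sequences: C(18,7) = 31824
Each has probability (5/6)^7 · (1/6)^11 = 78125/101559956668416
P = 31824 · 78125/101559956668416 = 17265625/705277476864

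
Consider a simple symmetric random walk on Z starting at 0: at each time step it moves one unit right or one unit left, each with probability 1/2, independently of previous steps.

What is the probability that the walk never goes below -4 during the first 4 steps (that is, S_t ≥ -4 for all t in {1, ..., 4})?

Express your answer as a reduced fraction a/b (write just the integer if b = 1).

Answer: 1

Derivation:
Let f(t,s) = #length-t paths at position s with S_1..S_t all ≥ -4.
f(t,s) = f(t-1,s-1) + f(t-1,s+1) for s ≥ -4; f(t,s) = 0 for s < -4.
t=0: f(0,0)=1
t=1: f(1,-1)=1 f(1,1)=1
t=2: f(2,-2)=1 f(2,0)=2 f(2,2)=1
t=3: f(3,-3)=1 f(3,-1)=3 f(3,1)=3 f(3,3)=1
t=4: f(4,-4)=1 f(4,-2)=4 f(4,0)=6 f(4,2)=4 f(4,4)=1
Σ_s f(4,s) = 16
P = 16/16 = 1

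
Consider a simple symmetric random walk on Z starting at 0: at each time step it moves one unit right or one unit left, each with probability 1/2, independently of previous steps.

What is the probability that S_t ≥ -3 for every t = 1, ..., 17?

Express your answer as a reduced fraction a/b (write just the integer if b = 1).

Answer: 21879/32768

Derivation:
Let f(t,s) = #length-t paths at position s with S_1..S_t all ≥ -3.
f(t,s) = f(t-1,s-1) + f(t-1,s+1) for s ≥ -3; f(t,s) = 0 for s < -3.
t=0: f(0,0)=1
t=1: f(1,-1)=1 f(1,1)=1
t=2: f(2,-2)=1 f(2,0)=2 f(2,2)=1
t=3: f(3,-3)=1 f(3,-1)=3 f(3,1)=3 f(3,3)=1
t=4: f(4,-2)=4 f(4,0)=6 f(4,2)=4 f(4,4)=1
t=5: f(5,-3)=4 f(5,-1)=10 f(5,1)=10 f(5,3)=5 f(5,5)=1
t=6: f(6,-2)=14 f(6,0)=20 f(6,2)=15 f(6,4)=6 f(6,6)=1
t=7: f(7,-3)=14 f(7,-1)=34 f(7,1)=35 f(7,3)=21 f(7,5)=7 f(7,7)=1
t=8: f(8,-2)=48 f(8,0)=69 f(8,2)=56 f(8,4)=28 f(8,6)=8 f(8,8)=1
t=9: f(9,-3)=48 f(9,-1)=117 f(9,1)=125 f(9,3)=84 f(9,5)=36 f(9,7)=9 f(9,9)=1
t=10: f(10,-2)=165 f(10,0)=242 f(10,2)=209 f(10,4)=120 f(10,6)=45 f(10,8)=10 f(10,10)=1
t=11: f(11,-3)=165 f(11,-1)=407 f(11,1)=451 f(11,3)=329 f(11,5)=165 f(11,7)=55 f(11,9)=11 f(11,11)=1
t=12: f(12,-2)=572 f(12,0)=858 f(12,2)=780 f(12,4)=494 f(12,6)=220 f(12,8)=66 f(12,10)=12 f(12,12)=1
t=13: f(13,-3)=572 f(13,-1)=1430 f(13,1)=1638 f(13,3)=1274 f(13,5)=714 f(13,7)=286 f(13,9)=78 f(13,11)=13 f(13,13)=1
t=14: f(14,-2)=2002 f(14,0)=3068 f(14,2)=2912 f(14,4)=1988 f(14,6)=1000 f(14,8)=364 f(14,10)=91 f(14,12)=14 f(14,14)=1
t=15: f(15,-3)=2002 f(15,-1)=5070 f(15,1)=5980 f(15,3)=4900 f(15,5)=2988 f(15,7)=1364 f(15,9)=455 f(15,11)=105 f(15,13)=15 f(15,15)=1
t=16: f(16,-2)=7072 f(16,0)=11050 f(16,2)=10880 f(16,4)=7888 f(16,6)=4352 f(16,8)=1819 f(16,10)=560 f(16,12)=120 f(16,14)=16 f(16,16)=1
t=17: f(17,-3)=7072 f(17,-1)=18122 f(17,1)=21930 f(17,3)=18768 f(17,5)=12240 f(17,7)=6171 f(17,9)=2379 f(17,11)=680 f(17,13)=136 f(17,15)=17 f(17,17)=1
Σ_s f(17,s) = 87516
P = 87516/131072 = 21879/32768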